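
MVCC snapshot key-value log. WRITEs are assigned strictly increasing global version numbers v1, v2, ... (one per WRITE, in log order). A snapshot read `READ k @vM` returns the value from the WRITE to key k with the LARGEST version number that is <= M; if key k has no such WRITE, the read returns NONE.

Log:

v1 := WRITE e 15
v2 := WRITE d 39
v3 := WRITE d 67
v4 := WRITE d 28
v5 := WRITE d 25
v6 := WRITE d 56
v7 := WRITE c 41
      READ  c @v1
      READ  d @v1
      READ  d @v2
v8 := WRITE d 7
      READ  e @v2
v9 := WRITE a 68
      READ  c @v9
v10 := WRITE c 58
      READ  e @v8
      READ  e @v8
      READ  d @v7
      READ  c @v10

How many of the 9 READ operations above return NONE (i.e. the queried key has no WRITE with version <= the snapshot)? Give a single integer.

v1: WRITE e=15  (e history now [(1, 15)])
v2: WRITE d=39  (d history now [(2, 39)])
v3: WRITE d=67  (d history now [(2, 39), (3, 67)])
v4: WRITE d=28  (d history now [(2, 39), (3, 67), (4, 28)])
v5: WRITE d=25  (d history now [(2, 39), (3, 67), (4, 28), (5, 25)])
v6: WRITE d=56  (d history now [(2, 39), (3, 67), (4, 28), (5, 25), (6, 56)])
v7: WRITE c=41  (c history now [(7, 41)])
READ c @v1: history=[(7, 41)] -> no version <= 1 -> NONE
READ d @v1: history=[(2, 39), (3, 67), (4, 28), (5, 25), (6, 56)] -> no version <= 1 -> NONE
READ d @v2: history=[(2, 39), (3, 67), (4, 28), (5, 25), (6, 56)] -> pick v2 -> 39
v8: WRITE d=7  (d history now [(2, 39), (3, 67), (4, 28), (5, 25), (6, 56), (8, 7)])
READ e @v2: history=[(1, 15)] -> pick v1 -> 15
v9: WRITE a=68  (a history now [(9, 68)])
READ c @v9: history=[(7, 41)] -> pick v7 -> 41
v10: WRITE c=58  (c history now [(7, 41), (10, 58)])
READ e @v8: history=[(1, 15)] -> pick v1 -> 15
READ e @v8: history=[(1, 15)] -> pick v1 -> 15
READ d @v7: history=[(2, 39), (3, 67), (4, 28), (5, 25), (6, 56), (8, 7)] -> pick v6 -> 56
READ c @v10: history=[(7, 41), (10, 58)] -> pick v10 -> 58
Read results in order: ['NONE', 'NONE', '39', '15', '41', '15', '15', '56', '58']
NONE count = 2

Answer: 2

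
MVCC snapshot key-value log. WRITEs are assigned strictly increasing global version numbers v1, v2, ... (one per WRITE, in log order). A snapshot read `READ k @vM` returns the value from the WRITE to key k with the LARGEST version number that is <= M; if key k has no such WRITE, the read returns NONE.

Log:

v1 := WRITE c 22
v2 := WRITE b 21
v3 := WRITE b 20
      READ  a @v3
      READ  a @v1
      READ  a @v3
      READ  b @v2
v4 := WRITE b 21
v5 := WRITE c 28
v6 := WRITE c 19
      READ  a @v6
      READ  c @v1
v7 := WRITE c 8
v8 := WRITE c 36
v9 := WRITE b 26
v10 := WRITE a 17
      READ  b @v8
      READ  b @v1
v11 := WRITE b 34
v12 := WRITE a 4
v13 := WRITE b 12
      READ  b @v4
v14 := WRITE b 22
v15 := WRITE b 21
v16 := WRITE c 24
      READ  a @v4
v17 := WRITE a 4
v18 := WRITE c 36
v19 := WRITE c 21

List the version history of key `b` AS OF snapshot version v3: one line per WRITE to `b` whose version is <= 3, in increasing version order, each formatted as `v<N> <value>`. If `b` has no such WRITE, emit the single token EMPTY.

Scan writes for key=b with version <= 3:
  v1 WRITE c 22 -> skip
  v2 WRITE b 21 -> keep
  v3 WRITE b 20 -> keep
  v4 WRITE b 21 -> drop (> snap)
  v5 WRITE c 28 -> skip
  v6 WRITE c 19 -> skip
  v7 WRITE c 8 -> skip
  v8 WRITE c 36 -> skip
  v9 WRITE b 26 -> drop (> snap)
  v10 WRITE a 17 -> skip
  v11 WRITE b 34 -> drop (> snap)
  v12 WRITE a 4 -> skip
  v13 WRITE b 12 -> drop (> snap)
  v14 WRITE b 22 -> drop (> snap)
  v15 WRITE b 21 -> drop (> snap)
  v16 WRITE c 24 -> skip
  v17 WRITE a 4 -> skip
  v18 WRITE c 36 -> skip
  v19 WRITE c 21 -> skip
Collected: [(2, 21), (3, 20)]

Answer: v2 21
v3 20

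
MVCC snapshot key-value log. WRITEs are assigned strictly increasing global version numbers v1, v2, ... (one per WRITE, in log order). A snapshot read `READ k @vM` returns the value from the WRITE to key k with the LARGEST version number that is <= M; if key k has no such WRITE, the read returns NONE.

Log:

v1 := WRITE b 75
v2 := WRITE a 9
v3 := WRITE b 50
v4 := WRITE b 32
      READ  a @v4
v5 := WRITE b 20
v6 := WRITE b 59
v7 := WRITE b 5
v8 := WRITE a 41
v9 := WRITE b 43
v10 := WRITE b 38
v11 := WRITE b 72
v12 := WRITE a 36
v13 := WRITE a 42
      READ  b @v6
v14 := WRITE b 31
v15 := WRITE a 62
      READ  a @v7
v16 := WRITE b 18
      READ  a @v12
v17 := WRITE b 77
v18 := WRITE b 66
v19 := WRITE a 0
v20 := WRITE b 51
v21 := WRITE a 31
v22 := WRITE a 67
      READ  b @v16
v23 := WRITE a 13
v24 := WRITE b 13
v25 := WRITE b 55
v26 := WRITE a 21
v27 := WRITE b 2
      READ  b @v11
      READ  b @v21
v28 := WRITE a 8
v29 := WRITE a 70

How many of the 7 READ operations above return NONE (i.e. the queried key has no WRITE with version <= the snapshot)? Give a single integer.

Answer: 0

Derivation:
v1: WRITE b=75  (b history now [(1, 75)])
v2: WRITE a=9  (a history now [(2, 9)])
v3: WRITE b=50  (b history now [(1, 75), (3, 50)])
v4: WRITE b=32  (b history now [(1, 75), (3, 50), (4, 32)])
READ a @v4: history=[(2, 9)] -> pick v2 -> 9
v5: WRITE b=20  (b history now [(1, 75), (3, 50), (4, 32), (5, 20)])
v6: WRITE b=59  (b history now [(1, 75), (3, 50), (4, 32), (5, 20), (6, 59)])
v7: WRITE b=5  (b history now [(1, 75), (3, 50), (4, 32), (5, 20), (6, 59), (7, 5)])
v8: WRITE a=41  (a history now [(2, 9), (8, 41)])
v9: WRITE b=43  (b history now [(1, 75), (3, 50), (4, 32), (5, 20), (6, 59), (7, 5), (9, 43)])
v10: WRITE b=38  (b history now [(1, 75), (3, 50), (4, 32), (5, 20), (6, 59), (7, 5), (9, 43), (10, 38)])
v11: WRITE b=72  (b history now [(1, 75), (3, 50), (4, 32), (5, 20), (6, 59), (7, 5), (9, 43), (10, 38), (11, 72)])
v12: WRITE a=36  (a history now [(2, 9), (8, 41), (12, 36)])
v13: WRITE a=42  (a history now [(2, 9), (8, 41), (12, 36), (13, 42)])
READ b @v6: history=[(1, 75), (3, 50), (4, 32), (5, 20), (6, 59), (7, 5), (9, 43), (10, 38), (11, 72)] -> pick v6 -> 59
v14: WRITE b=31  (b history now [(1, 75), (3, 50), (4, 32), (5, 20), (6, 59), (7, 5), (9, 43), (10, 38), (11, 72), (14, 31)])
v15: WRITE a=62  (a history now [(2, 9), (8, 41), (12, 36), (13, 42), (15, 62)])
READ a @v7: history=[(2, 9), (8, 41), (12, 36), (13, 42), (15, 62)] -> pick v2 -> 9
v16: WRITE b=18  (b history now [(1, 75), (3, 50), (4, 32), (5, 20), (6, 59), (7, 5), (9, 43), (10, 38), (11, 72), (14, 31), (16, 18)])
READ a @v12: history=[(2, 9), (8, 41), (12, 36), (13, 42), (15, 62)] -> pick v12 -> 36
v17: WRITE b=77  (b history now [(1, 75), (3, 50), (4, 32), (5, 20), (6, 59), (7, 5), (9, 43), (10, 38), (11, 72), (14, 31), (16, 18), (17, 77)])
v18: WRITE b=66  (b history now [(1, 75), (3, 50), (4, 32), (5, 20), (6, 59), (7, 5), (9, 43), (10, 38), (11, 72), (14, 31), (16, 18), (17, 77), (18, 66)])
v19: WRITE a=0  (a history now [(2, 9), (8, 41), (12, 36), (13, 42), (15, 62), (19, 0)])
v20: WRITE b=51  (b history now [(1, 75), (3, 50), (4, 32), (5, 20), (6, 59), (7, 5), (9, 43), (10, 38), (11, 72), (14, 31), (16, 18), (17, 77), (18, 66), (20, 51)])
v21: WRITE a=31  (a history now [(2, 9), (8, 41), (12, 36), (13, 42), (15, 62), (19, 0), (21, 31)])
v22: WRITE a=67  (a history now [(2, 9), (8, 41), (12, 36), (13, 42), (15, 62), (19, 0), (21, 31), (22, 67)])
READ b @v16: history=[(1, 75), (3, 50), (4, 32), (5, 20), (6, 59), (7, 5), (9, 43), (10, 38), (11, 72), (14, 31), (16, 18), (17, 77), (18, 66), (20, 51)] -> pick v16 -> 18
v23: WRITE a=13  (a history now [(2, 9), (8, 41), (12, 36), (13, 42), (15, 62), (19, 0), (21, 31), (22, 67), (23, 13)])
v24: WRITE b=13  (b history now [(1, 75), (3, 50), (4, 32), (5, 20), (6, 59), (7, 5), (9, 43), (10, 38), (11, 72), (14, 31), (16, 18), (17, 77), (18, 66), (20, 51), (24, 13)])
v25: WRITE b=55  (b history now [(1, 75), (3, 50), (4, 32), (5, 20), (6, 59), (7, 5), (9, 43), (10, 38), (11, 72), (14, 31), (16, 18), (17, 77), (18, 66), (20, 51), (24, 13), (25, 55)])
v26: WRITE a=21  (a history now [(2, 9), (8, 41), (12, 36), (13, 42), (15, 62), (19, 0), (21, 31), (22, 67), (23, 13), (26, 21)])
v27: WRITE b=2  (b history now [(1, 75), (3, 50), (4, 32), (5, 20), (6, 59), (7, 5), (9, 43), (10, 38), (11, 72), (14, 31), (16, 18), (17, 77), (18, 66), (20, 51), (24, 13), (25, 55), (27, 2)])
READ b @v11: history=[(1, 75), (3, 50), (4, 32), (5, 20), (6, 59), (7, 5), (9, 43), (10, 38), (11, 72), (14, 31), (16, 18), (17, 77), (18, 66), (20, 51), (24, 13), (25, 55), (27, 2)] -> pick v11 -> 72
READ b @v21: history=[(1, 75), (3, 50), (4, 32), (5, 20), (6, 59), (7, 5), (9, 43), (10, 38), (11, 72), (14, 31), (16, 18), (17, 77), (18, 66), (20, 51), (24, 13), (25, 55), (27, 2)] -> pick v20 -> 51
v28: WRITE a=8  (a history now [(2, 9), (8, 41), (12, 36), (13, 42), (15, 62), (19, 0), (21, 31), (22, 67), (23, 13), (26, 21), (28, 8)])
v29: WRITE a=70  (a history now [(2, 9), (8, 41), (12, 36), (13, 42), (15, 62), (19, 0), (21, 31), (22, 67), (23, 13), (26, 21), (28, 8), (29, 70)])
Read results in order: ['9', '59', '9', '36', '18', '72', '51']
NONE count = 0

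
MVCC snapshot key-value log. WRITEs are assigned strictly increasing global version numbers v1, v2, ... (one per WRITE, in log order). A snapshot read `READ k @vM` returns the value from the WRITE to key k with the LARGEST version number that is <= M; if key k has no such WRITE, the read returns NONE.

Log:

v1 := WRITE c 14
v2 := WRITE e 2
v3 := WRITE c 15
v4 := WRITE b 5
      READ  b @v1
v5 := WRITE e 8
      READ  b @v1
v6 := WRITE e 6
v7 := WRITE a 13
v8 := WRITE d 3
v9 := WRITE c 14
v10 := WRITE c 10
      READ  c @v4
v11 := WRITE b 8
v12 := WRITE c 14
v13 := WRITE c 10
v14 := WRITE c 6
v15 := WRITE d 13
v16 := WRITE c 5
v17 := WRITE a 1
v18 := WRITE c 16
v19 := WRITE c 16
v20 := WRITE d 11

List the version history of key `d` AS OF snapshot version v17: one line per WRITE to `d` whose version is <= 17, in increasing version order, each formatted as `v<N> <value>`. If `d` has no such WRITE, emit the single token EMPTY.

Answer: v8 3
v15 13

Derivation:
Scan writes for key=d with version <= 17:
  v1 WRITE c 14 -> skip
  v2 WRITE e 2 -> skip
  v3 WRITE c 15 -> skip
  v4 WRITE b 5 -> skip
  v5 WRITE e 8 -> skip
  v6 WRITE e 6 -> skip
  v7 WRITE a 13 -> skip
  v8 WRITE d 3 -> keep
  v9 WRITE c 14 -> skip
  v10 WRITE c 10 -> skip
  v11 WRITE b 8 -> skip
  v12 WRITE c 14 -> skip
  v13 WRITE c 10 -> skip
  v14 WRITE c 6 -> skip
  v15 WRITE d 13 -> keep
  v16 WRITE c 5 -> skip
  v17 WRITE a 1 -> skip
  v18 WRITE c 16 -> skip
  v19 WRITE c 16 -> skip
  v20 WRITE d 11 -> drop (> snap)
Collected: [(8, 3), (15, 13)]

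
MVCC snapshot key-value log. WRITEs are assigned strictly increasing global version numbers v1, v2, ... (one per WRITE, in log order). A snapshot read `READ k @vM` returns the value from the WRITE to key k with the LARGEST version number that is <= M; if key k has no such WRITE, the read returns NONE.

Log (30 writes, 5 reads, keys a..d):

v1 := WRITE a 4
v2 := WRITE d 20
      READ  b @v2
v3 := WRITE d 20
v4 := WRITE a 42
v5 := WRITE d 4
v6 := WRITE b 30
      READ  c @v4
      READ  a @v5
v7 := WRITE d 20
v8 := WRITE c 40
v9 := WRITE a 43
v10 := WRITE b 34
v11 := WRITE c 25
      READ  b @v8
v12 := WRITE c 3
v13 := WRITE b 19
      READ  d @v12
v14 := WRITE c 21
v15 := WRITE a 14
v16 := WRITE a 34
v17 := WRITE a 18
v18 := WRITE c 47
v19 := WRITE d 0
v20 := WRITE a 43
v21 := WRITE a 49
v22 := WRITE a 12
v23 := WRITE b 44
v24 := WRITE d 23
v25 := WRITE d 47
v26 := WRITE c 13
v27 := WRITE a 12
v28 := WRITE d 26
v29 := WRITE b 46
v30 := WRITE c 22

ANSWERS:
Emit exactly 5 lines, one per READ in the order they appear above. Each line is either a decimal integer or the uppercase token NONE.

Answer: NONE
NONE
42
30
20

Derivation:
v1: WRITE a=4  (a history now [(1, 4)])
v2: WRITE d=20  (d history now [(2, 20)])
READ b @v2: history=[] -> no version <= 2 -> NONE
v3: WRITE d=20  (d history now [(2, 20), (3, 20)])
v4: WRITE a=42  (a history now [(1, 4), (4, 42)])
v5: WRITE d=4  (d history now [(2, 20), (3, 20), (5, 4)])
v6: WRITE b=30  (b history now [(6, 30)])
READ c @v4: history=[] -> no version <= 4 -> NONE
READ a @v5: history=[(1, 4), (4, 42)] -> pick v4 -> 42
v7: WRITE d=20  (d history now [(2, 20), (3, 20), (5, 4), (7, 20)])
v8: WRITE c=40  (c history now [(8, 40)])
v9: WRITE a=43  (a history now [(1, 4), (4, 42), (9, 43)])
v10: WRITE b=34  (b history now [(6, 30), (10, 34)])
v11: WRITE c=25  (c history now [(8, 40), (11, 25)])
READ b @v8: history=[(6, 30), (10, 34)] -> pick v6 -> 30
v12: WRITE c=3  (c history now [(8, 40), (11, 25), (12, 3)])
v13: WRITE b=19  (b history now [(6, 30), (10, 34), (13, 19)])
READ d @v12: history=[(2, 20), (3, 20), (5, 4), (7, 20)] -> pick v7 -> 20
v14: WRITE c=21  (c history now [(8, 40), (11, 25), (12, 3), (14, 21)])
v15: WRITE a=14  (a history now [(1, 4), (4, 42), (9, 43), (15, 14)])
v16: WRITE a=34  (a history now [(1, 4), (4, 42), (9, 43), (15, 14), (16, 34)])
v17: WRITE a=18  (a history now [(1, 4), (4, 42), (9, 43), (15, 14), (16, 34), (17, 18)])
v18: WRITE c=47  (c history now [(8, 40), (11, 25), (12, 3), (14, 21), (18, 47)])
v19: WRITE d=0  (d history now [(2, 20), (3, 20), (5, 4), (7, 20), (19, 0)])
v20: WRITE a=43  (a history now [(1, 4), (4, 42), (9, 43), (15, 14), (16, 34), (17, 18), (20, 43)])
v21: WRITE a=49  (a history now [(1, 4), (4, 42), (9, 43), (15, 14), (16, 34), (17, 18), (20, 43), (21, 49)])
v22: WRITE a=12  (a history now [(1, 4), (4, 42), (9, 43), (15, 14), (16, 34), (17, 18), (20, 43), (21, 49), (22, 12)])
v23: WRITE b=44  (b history now [(6, 30), (10, 34), (13, 19), (23, 44)])
v24: WRITE d=23  (d history now [(2, 20), (3, 20), (5, 4), (7, 20), (19, 0), (24, 23)])
v25: WRITE d=47  (d history now [(2, 20), (3, 20), (5, 4), (7, 20), (19, 0), (24, 23), (25, 47)])
v26: WRITE c=13  (c history now [(8, 40), (11, 25), (12, 3), (14, 21), (18, 47), (26, 13)])
v27: WRITE a=12  (a history now [(1, 4), (4, 42), (9, 43), (15, 14), (16, 34), (17, 18), (20, 43), (21, 49), (22, 12), (27, 12)])
v28: WRITE d=26  (d history now [(2, 20), (3, 20), (5, 4), (7, 20), (19, 0), (24, 23), (25, 47), (28, 26)])
v29: WRITE b=46  (b history now [(6, 30), (10, 34), (13, 19), (23, 44), (29, 46)])
v30: WRITE c=22  (c history now [(8, 40), (11, 25), (12, 3), (14, 21), (18, 47), (26, 13), (30, 22)])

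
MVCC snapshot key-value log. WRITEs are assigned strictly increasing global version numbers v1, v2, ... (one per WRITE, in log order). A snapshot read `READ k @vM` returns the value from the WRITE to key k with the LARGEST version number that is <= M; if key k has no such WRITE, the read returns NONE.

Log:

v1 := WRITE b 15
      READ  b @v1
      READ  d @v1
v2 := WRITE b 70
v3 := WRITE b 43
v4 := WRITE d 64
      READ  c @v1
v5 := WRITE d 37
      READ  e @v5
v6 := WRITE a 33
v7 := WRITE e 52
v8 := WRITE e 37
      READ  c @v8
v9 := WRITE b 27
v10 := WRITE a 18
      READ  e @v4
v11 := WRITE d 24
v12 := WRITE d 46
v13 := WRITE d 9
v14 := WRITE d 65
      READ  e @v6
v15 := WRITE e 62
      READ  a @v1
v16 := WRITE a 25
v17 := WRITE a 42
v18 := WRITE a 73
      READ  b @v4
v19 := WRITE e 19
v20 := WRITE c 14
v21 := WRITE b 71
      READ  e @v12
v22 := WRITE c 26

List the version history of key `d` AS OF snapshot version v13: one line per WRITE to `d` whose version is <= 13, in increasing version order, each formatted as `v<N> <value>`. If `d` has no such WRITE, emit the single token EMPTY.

Answer: v4 64
v5 37
v11 24
v12 46
v13 9

Derivation:
Scan writes for key=d with version <= 13:
  v1 WRITE b 15 -> skip
  v2 WRITE b 70 -> skip
  v3 WRITE b 43 -> skip
  v4 WRITE d 64 -> keep
  v5 WRITE d 37 -> keep
  v6 WRITE a 33 -> skip
  v7 WRITE e 52 -> skip
  v8 WRITE e 37 -> skip
  v9 WRITE b 27 -> skip
  v10 WRITE a 18 -> skip
  v11 WRITE d 24 -> keep
  v12 WRITE d 46 -> keep
  v13 WRITE d 9 -> keep
  v14 WRITE d 65 -> drop (> snap)
  v15 WRITE e 62 -> skip
  v16 WRITE a 25 -> skip
  v17 WRITE a 42 -> skip
  v18 WRITE a 73 -> skip
  v19 WRITE e 19 -> skip
  v20 WRITE c 14 -> skip
  v21 WRITE b 71 -> skip
  v22 WRITE c 26 -> skip
Collected: [(4, 64), (5, 37), (11, 24), (12, 46), (13, 9)]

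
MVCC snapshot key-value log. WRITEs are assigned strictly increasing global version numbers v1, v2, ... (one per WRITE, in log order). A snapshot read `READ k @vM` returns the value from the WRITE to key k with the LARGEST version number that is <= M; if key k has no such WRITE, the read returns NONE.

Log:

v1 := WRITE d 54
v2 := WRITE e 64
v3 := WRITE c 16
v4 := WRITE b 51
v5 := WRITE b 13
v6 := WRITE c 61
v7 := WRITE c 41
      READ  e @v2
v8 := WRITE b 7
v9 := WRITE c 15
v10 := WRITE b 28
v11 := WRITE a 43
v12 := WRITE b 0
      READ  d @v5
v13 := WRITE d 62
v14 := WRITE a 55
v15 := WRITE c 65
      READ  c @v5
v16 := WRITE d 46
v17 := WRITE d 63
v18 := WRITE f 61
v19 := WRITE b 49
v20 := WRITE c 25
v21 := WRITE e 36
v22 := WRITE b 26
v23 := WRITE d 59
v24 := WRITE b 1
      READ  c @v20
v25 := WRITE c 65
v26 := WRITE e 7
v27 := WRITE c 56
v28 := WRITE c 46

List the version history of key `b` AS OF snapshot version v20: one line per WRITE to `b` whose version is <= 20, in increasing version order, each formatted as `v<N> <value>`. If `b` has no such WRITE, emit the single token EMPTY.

Answer: v4 51
v5 13
v8 7
v10 28
v12 0
v19 49

Derivation:
Scan writes for key=b with version <= 20:
  v1 WRITE d 54 -> skip
  v2 WRITE e 64 -> skip
  v3 WRITE c 16 -> skip
  v4 WRITE b 51 -> keep
  v5 WRITE b 13 -> keep
  v6 WRITE c 61 -> skip
  v7 WRITE c 41 -> skip
  v8 WRITE b 7 -> keep
  v9 WRITE c 15 -> skip
  v10 WRITE b 28 -> keep
  v11 WRITE a 43 -> skip
  v12 WRITE b 0 -> keep
  v13 WRITE d 62 -> skip
  v14 WRITE a 55 -> skip
  v15 WRITE c 65 -> skip
  v16 WRITE d 46 -> skip
  v17 WRITE d 63 -> skip
  v18 WRITE f 61 -> skip
  v19 WRITE b 49 -> keep
  v20 WRITE c 25 -> skip
  v21 WRITE e 36 -> skip
  v22 WRITE b 26 -> drop (> snap)
  v23 WRITE d 59 -> skip
  v24 WRITE b 1 -> drop (> snap)
  v25 WRITE c 65 -> skip
  v26 WRITE e 7 -> skip
  v27 WRITE c 56 -> skip
  v28 WRITE c 46 -> skip
Collected: [(4, 51), (5, 13), (8, 7), (10, 28), (12, 0), (19, 49)]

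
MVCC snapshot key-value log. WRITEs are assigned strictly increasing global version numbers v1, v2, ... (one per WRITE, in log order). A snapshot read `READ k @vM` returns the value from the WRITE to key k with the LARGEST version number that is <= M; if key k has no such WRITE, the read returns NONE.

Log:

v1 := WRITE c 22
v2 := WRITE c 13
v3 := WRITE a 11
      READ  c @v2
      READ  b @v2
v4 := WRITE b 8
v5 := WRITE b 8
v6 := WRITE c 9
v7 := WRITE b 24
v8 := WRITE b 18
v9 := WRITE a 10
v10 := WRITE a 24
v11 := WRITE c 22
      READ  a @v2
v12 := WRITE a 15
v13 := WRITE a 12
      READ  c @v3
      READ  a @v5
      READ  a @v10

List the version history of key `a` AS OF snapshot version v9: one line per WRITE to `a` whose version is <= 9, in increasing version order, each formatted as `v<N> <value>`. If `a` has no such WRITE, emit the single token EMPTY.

Scan writes for key=a with version <= 9:
  v1 WRITE c 22 -> skip
  v2 WRITE c 13 -> skip
  v3 WRITE a 11 -> keep
  v4 WRITE b 8 -> skip
  v5 WRITE b 8 -> skip
  v6 WRITE c 9 -> skip
  v7 WRITE b 24 -> skip
  v8 WRITE b 18 -> skip
  v9 WRITE a 10 -> keep
  v10 WRITE a 24 -> drop (> snap)
  v11 WRITE c 22 -> skip
  v12 WRITE a 15 -> drop (> snap)
  v13 WRITE a 12 -> drop (> snap)
Collected: [(3, 11), (9, 10)]

Answer: v3 11
v9 10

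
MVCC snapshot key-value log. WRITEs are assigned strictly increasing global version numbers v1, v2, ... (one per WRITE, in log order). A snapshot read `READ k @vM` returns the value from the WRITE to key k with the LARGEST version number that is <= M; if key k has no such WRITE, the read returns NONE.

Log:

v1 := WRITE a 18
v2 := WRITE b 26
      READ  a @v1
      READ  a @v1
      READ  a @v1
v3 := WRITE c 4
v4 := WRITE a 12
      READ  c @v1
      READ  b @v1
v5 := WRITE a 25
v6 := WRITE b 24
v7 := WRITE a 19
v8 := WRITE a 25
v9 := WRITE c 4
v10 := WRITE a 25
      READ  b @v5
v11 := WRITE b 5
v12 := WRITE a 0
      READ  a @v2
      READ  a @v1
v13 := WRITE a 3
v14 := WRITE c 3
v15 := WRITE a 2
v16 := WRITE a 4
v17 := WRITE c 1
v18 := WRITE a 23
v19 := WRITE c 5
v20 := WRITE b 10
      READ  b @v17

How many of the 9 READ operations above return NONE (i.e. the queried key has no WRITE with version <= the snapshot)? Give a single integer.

v1: WRITE a=18  (a history now [(1, 18)])
v2: WRITE b=26  (b history now [(2, 26)])
READ a @v1: history=[(1, 18)] -> pick v1 -> 18
READ a @v1: history=[(1, 18)] -> pick v1 -> 18
READ a @v1: history=[(1, 18)] -> pick v1 -> 18
v3: WRITE c=4  (c history now [(3, 4)])
v4: WRITE a=12  (a history now [(1, 18), (4, 12)])
READ c @v1: history=[(3, 4)] -> no version <= 1 -> NONE
READ b @v1: history=[(2, 26)] -> no version <= 1 -> NONE
v5: WRITE a=25  (a history now [(1, 18), (4, 12), (5, 25)])
v6: WRITE b=24  (b history now [(2, 26), (6, 24)])
v7: WRITE a=19  (a history now [(1, 18), (4, 12), (5, 25), (7, 19)])
v8: WRITE a=25  (a history now [(1, 18), (4, 12), (5, 25), (7, 19), (8, 25)])
v9: WRITE c=4  (c history now [(3, 4), (9, 4)])
v10: WRITE a=25  (a history now [(1, 18), (4, 12), (5, 25), (7, 19), (8, 25), (10, 25)])
READ b @v5: history=[(2, 26), (6, 24)] -> pick v2 -> 26
v11: WRITE b=5  (b history now [(2, 26), (6, 24), (11, 5)])
v12: WRITE a=0  (a history now [(1, 18), (4, 12), (5, 25), (7, 19), (8, 25), (10, 25), (12, 0)])
READ a @v2: history=[(1, 18), (4, 12), (5, 25), (7, 19), (8, 25), (10, 25), (12, 0)] -> pick v1 -> 18
READ a @v1: history=[(1, 18), (4, 12), (5, 25), (7, 19), (8, 25), (10, 25), (12, 0)] -> pick v1 -> 18
v13: WRITE a=3  (a history now [(1, 18), (4, 12), (5, 25), (7, 19), (8, 25), (10, 25), (12, 0), (13, 3)])
v14: WRITE c=3  (c history now [(3, 4), (9, 4), (14, 3)])
v15: WRITE a=2  (a history now [(1, 18), (4, 12), (5, 25), (7, 19), (8, 25), (10, 25), (12, 0), (13, 3), (15, 2)])
v16: WRITE a=4  (a history now [(1, 18), (4, 12), (5, 25), (7, 19), (8, 25), (10, 25), (12, 0), (13, 3), (15, 2), (16, 4)])
v17: WRITE c=1  (c history now [(3, 4), (9, 4), (14, 3), (17, 1)])
v18: WRITE a=23  (a history now [(1, 18), (4, 12), (5, 25), (7, 19), (8, 25), (10, 25), (12, 0), (13, 3), (15, 2), (16, 4), (18, 23)])
v19: WRITE c=5  (c history now [(3, 4), (9, 4), (14, 3), (17, 1), (19, 5)])
v20: WRITE b=10  (b history now [(2, 26), (6, 24), (11, 5), (20, 10)])
READ b @v17: history=[(2, 26), (6, 24), (11, 5), (20, 10)] -> pick v11 -> 5
Read results in order: ['18', '18', '18', 'NONE', 'NONE', '26', '18', '18', '5']
NONE count = 2

Answer: 2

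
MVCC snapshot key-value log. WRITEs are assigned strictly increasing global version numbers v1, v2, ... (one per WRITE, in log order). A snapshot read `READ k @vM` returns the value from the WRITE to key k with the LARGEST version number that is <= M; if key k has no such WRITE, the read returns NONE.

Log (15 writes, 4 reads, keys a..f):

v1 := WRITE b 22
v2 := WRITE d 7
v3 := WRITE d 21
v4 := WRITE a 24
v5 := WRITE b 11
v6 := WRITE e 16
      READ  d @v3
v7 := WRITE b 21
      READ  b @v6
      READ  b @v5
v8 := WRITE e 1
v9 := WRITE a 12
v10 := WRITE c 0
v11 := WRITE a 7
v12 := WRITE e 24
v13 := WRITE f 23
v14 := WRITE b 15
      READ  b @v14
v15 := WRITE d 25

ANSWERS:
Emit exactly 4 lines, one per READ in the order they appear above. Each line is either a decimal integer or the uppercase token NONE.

Answer: 21
11
11
15

Derivation:
v1: WRITE b=22  (b history now [(1, 22)])
v2: WRITE d=7  (d history now [(2, 7)])
v3: WRITE d=21  (d history now [(2, 7), (3, 21)])
v4: WRITE a=24  (a history now [(4, 24)])
v5: WRITE b=11  (b history now [(1, 22), (5, 11)])
v6: WRITE e=16  (e history now [(6, 16)])
READ d @v3: history=[(2, 7), (3, 21)] -> pick v3 -> 21
v7: WRITE b=21  (b history now [(1, 22), (5, 11), (7, 21)])
READ b @v6: history=[(1, 22), (5, 11), (7, 21)] -> pick v5 -> 11
READ b @v5: history=[(1, 22), (5, 11), (7, 21)] -> pick v5 -> 11
v8: WRITE e=1  (e history now [(6, 16), (8, 1)])
v9: WRITE a=12  (a history now [(4, 24), (9, 12)])
v10: WRITE c=0  (c history now [(10, 0)])
v11: WRITE a=7  (a history now [(4, 24), (9, 12), (11, 7)])
v12: WRITE e=24  (e history now [(6, 16), (8, 1), (12, 24)])
v13: WRITE f=23  (f history now [(13, 23)])
v14: WRITE b=15  (b history now [(1, 22), (5, 11), (7, 21), (14, 15)])
READ b @v14: history=[(1, 22), (5, 11), (7, 21), (14, 15)] -> pick v14 -> 15
v15: WRITE d=25  (d history now [(2, 7), (3, 21), (15, 25)])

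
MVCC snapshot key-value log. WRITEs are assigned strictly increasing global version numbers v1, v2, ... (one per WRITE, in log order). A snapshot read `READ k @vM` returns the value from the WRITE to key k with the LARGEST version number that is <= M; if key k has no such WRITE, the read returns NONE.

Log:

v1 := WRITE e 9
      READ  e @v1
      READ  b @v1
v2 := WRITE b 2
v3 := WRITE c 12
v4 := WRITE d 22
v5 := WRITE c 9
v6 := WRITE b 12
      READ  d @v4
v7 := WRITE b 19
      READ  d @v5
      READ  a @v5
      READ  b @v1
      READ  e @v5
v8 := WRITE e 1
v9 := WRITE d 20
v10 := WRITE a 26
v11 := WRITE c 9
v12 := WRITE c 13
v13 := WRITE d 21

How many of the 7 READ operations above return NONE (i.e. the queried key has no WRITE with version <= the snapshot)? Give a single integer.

v1: WRITE e=9  (e history now [(1, 9)])
READ e @v1: history=[(1, 9)] -> pick v1 -> 9
READ b @v1: history=[] -> no version <= 1 -> NONE
v2: WRITE b=2  (b history now [(2, 2)])
v3: WRITE c=12  (c history now [(3, 12)])
v4: WRITE d=22  (d history now [(4, 22)])
v5: WRITE c=9  (c history now [(3, 12), (5, 9)])
v6: WRITE b=12  (b history now [(2, 2), (6, 12)])
READ d @v4: history=[(4, 22)] -> pick v4 -> 22
v7: WRITE b=19  (b history now [(2, 2), (6, 12), (7, 19)])
READ d @v5: history=[(4, 22)] -> pick v4 -> 22
READ a @v5: history=[] -> no version <= 5 -> NONE
READ b @v1: history=[(2, 2), (6, 12), (7, 19)] -> no version <= 1 -> NONE
READ e @v5: history=[(1, 9)] -> pick v1 -> 9
v8: WRITE e=1  (e history now [(1, 9), (8, 1)])
v9: WRITE d=20  (d history now [(4, 22), (9, 20)])
v10: WRITE a=26  (a history now [(10, 26)])
v11: WRITE c=9  (c history now [(3, 12), (5, 9), (11, 9)])
v12: WRITE c=13  (c history now [(3, 12), (5, 9), (11, 9), (12, 13)])
v13: WRITE d=21  (d history now [(4, 22), (9, 20), (13, 21)])
Read results in order: ['9', 'NONE', '22', '22', 'NONE', 'NONE', '9']
NONE count = 3

Answer: 3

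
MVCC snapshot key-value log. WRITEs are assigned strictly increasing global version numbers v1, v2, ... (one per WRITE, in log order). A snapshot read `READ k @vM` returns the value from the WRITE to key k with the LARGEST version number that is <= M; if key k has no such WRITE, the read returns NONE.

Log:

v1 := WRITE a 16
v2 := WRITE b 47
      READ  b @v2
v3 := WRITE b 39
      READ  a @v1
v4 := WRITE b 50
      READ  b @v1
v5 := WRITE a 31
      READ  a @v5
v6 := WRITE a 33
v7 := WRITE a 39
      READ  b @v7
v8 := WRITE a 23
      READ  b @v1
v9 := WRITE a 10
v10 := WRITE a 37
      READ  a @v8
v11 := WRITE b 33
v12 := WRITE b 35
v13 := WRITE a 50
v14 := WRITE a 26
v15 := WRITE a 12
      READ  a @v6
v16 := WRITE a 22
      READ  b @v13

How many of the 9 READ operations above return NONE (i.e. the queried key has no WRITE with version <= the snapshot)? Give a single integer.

Answer: 2

Derivation:
v1: WRITE a=16  (a history now [(1, 16)])
v2: WRITE b=47  (b history now [(2, 47)])
READ b @v2: history=[(2, 47)] -> pick v2 -> 47
v3: WRITE b=39  (b history now [(2, 47), (3, 39)])
READ a @v1: history=[(1, 16)] -> pick v1 -> 16
v4: WRITE b=50  (b history now [(2, 47), (3, 39), (4, 50)])
READ b @v1: history=[(2, 47), (3, 39), (4, 50)] -> no version <= 1 -> NONE
v5: WRITE a=31  (a history now [(1, 16), (5, 31)])
READ a @v5: history=[(1, 16), (5, 31)] -> pick v5 -> 31
v6: WRITE a=33  (a history now [(1, 16), (5, 31), (6, 33)])
v7: WRITE a=39  (a history now [(1, 16), (5, 31), (6, 33), (7, 39)])
READ b @v7: history=[(2, 47), (3, 39), (4, 50)] -> pick v4 -> 50
v8: WRITE a=23  (a history now [(1, 16), (5, 31), (6, 33), (7, 39), (8, 23)])
READ b @v1: history=[(2, 47), (3, 39), (4, 50)] -> no version <= 1 -> NONE
v9: WRITE a=10  (a history now [(1, 16), (5, 31), (6, 33), (7, 39), (8, 23), (9, 10)])
v10: WRITE a=37  (a history now [(1, 16), (5, 31), (6, 33), (7, 39), (8, 23), (9, 10), (10, 37)])
READ a @v8: history=[(1, 16), (5, 31), (6, 33), (7, 39), (8, 23), (9, 10), (10, 37)] -> pick v8 -> 23
v11: WRITE b=33  (b history now [(2, 47), (3, 39), (4, 50), (11, 33)])
v12: WRITE b=35  (b history now [(2, 47), (3, 39), (4, 50), (11, 33), (12, 35)])
v13: WRITE a=50  (a history now [(1, 16), (5, 31), (6, 33), (7, 39), (8, 23), (9, 10), (10, 37), (13, 50)])
v14: WRITE a=26  (a history now [(1, 16), (5, 31), (6, 33), (7, 39), (8, 23), (9, 10), (10, 37), (13, 50), (14, 26)])
v15: WRITE a=12  (a history now [(1, 16), (5, 31), (6, 33), (7, 39), (8, 23), (9, 10), (10, 37), (13, 50), (14, 26), (15, 12)])
READ a @v6: history=[(1, 16), (5, 31), (6, 33), (7, 39), (8, 23), (9, 10), (10, 37), (13, 50), (14, 26), (15, 12)] -> pick v6 -> 33
v16: WRITE a=22  (a history now [(1, 16), (5, 31), (6, 33), (7, 39), (8, 23), (9, 10), (10, 37), (13, 50), (14, 26), (15, 12), (16, 22)])
READ b @v13: history=[(2, 47), (3, 39), (4, 50), (11, 33), (12, 35)] -> pick v12 -> 35
Read results in order: ['47', '16', 'NONE', '31', '50', 'NONE', '23', '33', '35']
NONE count = 2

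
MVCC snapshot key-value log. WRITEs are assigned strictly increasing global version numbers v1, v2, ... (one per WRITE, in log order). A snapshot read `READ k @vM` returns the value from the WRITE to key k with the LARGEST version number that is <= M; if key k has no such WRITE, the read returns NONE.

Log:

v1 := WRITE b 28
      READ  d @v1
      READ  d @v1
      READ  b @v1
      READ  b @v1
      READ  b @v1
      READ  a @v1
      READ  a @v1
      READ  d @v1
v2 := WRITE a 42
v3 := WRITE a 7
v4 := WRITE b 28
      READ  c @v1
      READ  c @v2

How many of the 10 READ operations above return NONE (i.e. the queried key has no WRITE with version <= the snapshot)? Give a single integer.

v1: WRITE b=28  (b history now [(1, 28)])
READ d @v1: history=[] -> no version <= 1 -> NONE
READ d @v1: history=[] -> no version <= 1 -> NONE
READ b @v1: history=[(1, 28)] -> pick v1 -> 28
READ b @v1: history=[(1, 28)] -> pick v1 -> 28
READ b @v1: history=[(1, 28)] -> pick v1 -> 28
READ a @v1: history=[] -> no version <= 1 -> NONE
READ a @v1: history=[] -> no version <= 1 -> NONE
READ d @v1: history=[] -> no version <= 1 -> NONE
v2: WRITE a=42  (a history now [(2, 42)])
v3: WRITE a=7  (a history now [(2, 42), (3, 7)])
v4: WRITE b=28  (b history now [(1, 28), (4, 28)])
READ c @v1: history=[] -> no version <= 1 -> NONE
READ c @v2: history=[] -> no version <= 2 -> NONE
Read results in order: ['NONE', 'NONE', '28', '28', '28', 'NONE', 'NONE', 'NONE', 'NONE', 'NONE']
NONE count = 7

Answer: 7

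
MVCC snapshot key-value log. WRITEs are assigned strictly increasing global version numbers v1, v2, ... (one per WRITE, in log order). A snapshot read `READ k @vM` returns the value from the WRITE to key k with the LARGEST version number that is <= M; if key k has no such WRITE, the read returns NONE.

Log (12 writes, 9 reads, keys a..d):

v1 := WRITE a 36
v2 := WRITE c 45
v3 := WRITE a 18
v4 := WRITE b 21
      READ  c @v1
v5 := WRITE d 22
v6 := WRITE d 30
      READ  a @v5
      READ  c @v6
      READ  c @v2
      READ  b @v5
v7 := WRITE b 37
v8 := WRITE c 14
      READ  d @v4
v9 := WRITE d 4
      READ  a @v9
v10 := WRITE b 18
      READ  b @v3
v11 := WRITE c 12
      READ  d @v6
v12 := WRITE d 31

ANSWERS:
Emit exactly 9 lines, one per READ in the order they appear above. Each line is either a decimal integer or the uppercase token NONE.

v1: WRITE a=36  (a history now [(1, 36)])
v2: WRITE c=45  (c history now [(2, 45)])
v3: WRITE a=18  (a history now [(1, 36), (3, 18)])
v4: WRITE b=21  (b history now [(4, 21)])
READ c @v1: history=[(2, 45)] -> no version <= 1 -> NONE
v5: WRITE d=22  (d history now [(5, 22)])
v6: WRITE d=30  (d history now [(5, 22), (6, 30)])
READ a @v5: history=[(1, 36), (3, 18)] -> pick v3 -> 18
READ c @v6: history=[(2, 45)] -> pick v2 -> 45
READ c @v2: history=[(2, 45)] -> pick v2 -> 45
READ b @v5: history=[(4, 21)] -> pick v4 -> 21
v7: WRITE b=37  (b history now [(4, 21), (7, 37)])
v8: WRITE c=14  (c history now [(2, 45), (8, 14)])
READ d @v4: history=[(5, 22), (6, 30)] -> no version <= 4 -> NONE
v9: WRITE d=4  (d history now [(5, 22), (6, 30), (9, 4)])
READ a @v9: history=[(1, 36), (3, 18)] -> pick v3 -> 18
v10: WRITE b=18  (b history now [(4, 21), (7, 37), (10, 18)])
READ b @v3: history=[(4, 21), (7, 37), (10, 18)] -> no version <= 3 -> NONE
v11: WRITE c=12  (c history now [(2, 45), (8, 14), (11, 12)])
READ d @v6: history=[(5, 22), (6, 30), (9, 4)] -> pick v6 -> 30
v12: WRITE d=31  (d history now [(5, 22), (6, 30), (9, 4), (12, 31)])

Answer: NONE
18
45
45
21
NONE
18
NONE
30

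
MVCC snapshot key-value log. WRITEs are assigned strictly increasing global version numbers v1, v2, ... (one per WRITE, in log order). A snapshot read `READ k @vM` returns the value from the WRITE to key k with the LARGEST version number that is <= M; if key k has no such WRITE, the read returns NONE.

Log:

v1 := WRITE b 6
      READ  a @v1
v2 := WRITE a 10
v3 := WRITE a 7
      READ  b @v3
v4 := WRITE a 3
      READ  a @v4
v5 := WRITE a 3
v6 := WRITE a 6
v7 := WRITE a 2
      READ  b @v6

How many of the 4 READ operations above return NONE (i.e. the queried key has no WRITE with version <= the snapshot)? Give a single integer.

v1: WRITE b=6  (b history now [(1, 6)])
READ a @v1: history=[] -> no version <= 1 -> NONE
v2: WRITE a=10  (a history now [(2, 10)])
v3: WRITE a=7  (a history now [(2, 10), (3, 7)])
READ b @v3: history=[(1, 6)] -> pick v1 -> 6
v4: WRITE a=3  (a history now [(2, 10), (3, 7), (4, 3)])
READ a @v4: history=[(2, 10), (3, 7), (4, 3)] -> pick v4 -> 3
v5: WRITE a=3  (a history now [(2, 10), (3, 7), (4, 3), (5, 3)])
v6: WRITE a=6  (a history now [(2, 10), (3, 7), (4, 3), (5, 3), (6, 6)])
v7: WRITE a=2  (a history now [(2, 10), (3, 7), (4, 3), (5, 3), (6, 6), (7, 2)])
READ b @v6: history=[(1, 6)] -> pick v1 -> 6
Read results in order: ['NONE', '6', '3', '6']
NONE count = 1

Answer: 1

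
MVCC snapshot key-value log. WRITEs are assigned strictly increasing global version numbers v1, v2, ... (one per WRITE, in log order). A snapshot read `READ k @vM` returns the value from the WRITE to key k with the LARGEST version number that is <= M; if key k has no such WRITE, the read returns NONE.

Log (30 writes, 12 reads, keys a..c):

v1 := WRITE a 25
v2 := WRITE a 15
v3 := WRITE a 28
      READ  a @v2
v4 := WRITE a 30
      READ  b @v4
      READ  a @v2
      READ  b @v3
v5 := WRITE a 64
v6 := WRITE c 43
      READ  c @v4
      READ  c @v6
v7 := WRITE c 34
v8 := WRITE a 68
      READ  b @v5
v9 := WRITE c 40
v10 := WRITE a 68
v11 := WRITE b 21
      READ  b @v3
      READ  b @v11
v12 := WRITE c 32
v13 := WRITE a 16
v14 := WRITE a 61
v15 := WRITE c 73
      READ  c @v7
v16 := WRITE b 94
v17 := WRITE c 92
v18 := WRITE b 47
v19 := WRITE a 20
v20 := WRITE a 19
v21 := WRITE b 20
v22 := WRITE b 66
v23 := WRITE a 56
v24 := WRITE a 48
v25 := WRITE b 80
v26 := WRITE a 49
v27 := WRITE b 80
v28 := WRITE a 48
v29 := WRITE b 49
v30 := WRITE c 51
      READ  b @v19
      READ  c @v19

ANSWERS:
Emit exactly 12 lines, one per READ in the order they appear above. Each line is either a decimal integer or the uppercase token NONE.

Answer: 15
NONE
15
NONE
NONE
43
NONE
NONE
21
34
47
92

Derivation:
v1: WRITE a=25  (a history now [(1, 25)])
v2: WRITE a=15  (a history now [(1, 25), (2, 15)])
v3: WRITE a=28  (a history now [(1, 25), (2, 15), (3, 28)])
READ a @v2: history=[(1, 25), (2, 15), (3, 28)] -> pick v2 -> 15
v4: WRITE a=30  (a history now [(1, 25), (2, 15), (3, 28), (4, 30)])
READ b @v4: history=[] -> no version <= 4 -> NONE
READ a @v2: history=[(1, 25), (2, 15), (3, 28), (4, 30)] -> pick v2 -> 15
READ b @v3: history=[] -> no version <= 3 -> NONE
v5: WRITE a=64  (a history now [(1, 25), (2, 15), (3, 28), (4, 30), (5, 64)])
v6: WRITE c=43  (c history now [(6, 43)])
READ c @v4: history=[(6, 43)] -> no version <= 4 -> NONE
READ c @v6: history=[(6, 43)] -> pick v6 -> 43
v7: WRITE c=34  (c history now [(6, 43), (7, 34)])
v8: WRITE a=68  (a history now [(1, 25), (2, 15), (3, 28), (4, 30), (5, 64), (8, 68)])
READ b @v5: history=[] -> no version <= 5 -> NONE
v9: WRITE c=40  (c history now [(6, 43), (7, 34), (9, 40)])
v10: WRITE a=68  (a history now [(1, 25), (2, 15), (3, 28), (4, 30), (5, 64), (8, 68), (10, 68)])
v11: WRITE b=21  (b history now [(11, 21)])
READ b @v3: history=[(11, 21)] -> no version <= 3 -> NONE
READ b @v11: history=[(11, 21)] -> pick v11 -> 21
v12: WRITE c=32  (c history now [(6, 43), (7, 34), (9, 40), (12, 32)])
v13: WRITE a=16  (a history now [(1, 25), (2, 15), (3, 28), (4, 30), (5, 64), (8, 68), (10, 68), (13, 16)])
v14: WRITE a=61  (a history now [(1, 25), (2, 15), (3, 28), (4, 30), (5, 64), (8, 68), (10, 68), (13, 16), (14, 61)])
v15: WRITE c=73  (c history now [(6, 43), (7, 34), (9, 40), (12, 32), (15, 73)])
READ c @v7: history=[(6, 43), (7, 34), (9, 40), (12, 32), (15, 73)] -> pick v7 -> 34
v16: WRITE b=94  (b history now [(11, 21), (16, 94)])
v17: WRITE c=92  (c history now [(6, 43), (7, 34), (9, 40), (12, 32), (15, 73), (17, 92)])
v18: WRITE b=47  (b history now [(11, 21), (16, 94), (18, 47)])
v19: WRITE a=20  (a history now [(1, 25), (2, 15), (3, 28), (4, 30), (5, 64), (8, 68), (10, 68), (13, 16), (14, 61), (19, 20)])
v20: WRITE a=19  (a history now [(1, 25), (2, 15), (3, 28), (4, 30), (5, 64), (8, 68), (10, 68), (13, 16), (14, 61), (19, 20), (20, 19)])
v21: WRITE b=20  (b history now [(11, 21), (16, 94), (18, 47), (21, 20)])
v22: WRITE b=66  (b history now [(11, 21), (16, 94), (18, 47), (21, 20), (22, 66)])
v23: WRITE a=56  (a history now [(1, 25), (2, 15), (3, 28), (4, 30), (5, 64), (8, 68), (10, 68), (13, 16), (14, 61), (19, 20), (20, 19), (23, 56)])
v24: WRITE a=48  (a history now [(1, 25), (2, 15), (3, 28), (4, 30), (5, 64), (8, 68), (10, 68), (13, 16), (14, 61), (19, 20), (20, 19), (23, 56), (24, 48)])
v25: WRITE b=80  (b history now [(11, 21), (16, 94), (18, 47), (21, 20), (22, 66), (25, 80)])
v26: WRITE a=49  (a history now [(1, 25), (2, 15), (3, 28), (4, 30), (5, 64), (8, 68), (10, 68), (13, 16), (14, 61), (19, 20), (20, 19), (23, 56), (24, 48), (26, 49)])
v27: WRITE b=80  (b history now [(11, 21), (16, 94), (18, 47), (21, 20), (22, 66), (25, 80), (27, 80)])
v28: WRITE a=48  (a history now [(1, 25), (2, 15), (3, 28), (4, 30), (5, 64), (8, 68), (10, 68), (13, 16), (14, 61), (19, 20), (20, 19), (23, 56), (24, 48), (26, 49), (28, 48)])
v29: WRITE b=49  (b history now [(11, 21), (16, 94), (18, 47), (21, 20), (22, 66), (25, 80), (27, 80), (29, 49)])
v30: WRITE c=51  (c history now [(6, 43), (7, 34), (9, 40), (12, 32), (15, 73), (17, 92), (30, 51)])
READ b @v19: history=[(11, 21), (16, 94), (18, 47), (21, 20), (22, 66), (25, 80), (27, 80), (29, 49)] -> pick v18 -> 47
READ c @v19: history=[(6, 43), (7, 34), (9, 40), (12, 32), (15, 73), (17, 92), (30, 51)] -> pick v17 -> 92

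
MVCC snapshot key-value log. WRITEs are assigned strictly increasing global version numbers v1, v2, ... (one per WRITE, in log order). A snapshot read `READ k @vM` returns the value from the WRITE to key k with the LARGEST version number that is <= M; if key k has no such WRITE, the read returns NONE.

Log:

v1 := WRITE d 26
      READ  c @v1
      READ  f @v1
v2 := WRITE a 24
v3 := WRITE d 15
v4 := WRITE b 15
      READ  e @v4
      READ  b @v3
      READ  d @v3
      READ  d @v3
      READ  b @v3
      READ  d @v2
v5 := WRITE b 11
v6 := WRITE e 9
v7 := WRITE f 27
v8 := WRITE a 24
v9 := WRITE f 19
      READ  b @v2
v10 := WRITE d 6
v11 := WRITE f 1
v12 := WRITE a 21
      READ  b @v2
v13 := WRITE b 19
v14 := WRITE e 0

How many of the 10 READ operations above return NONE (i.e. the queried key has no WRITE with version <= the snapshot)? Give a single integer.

Answer: 7

Derivation:
v1: WRITE d=26  (d history now [(1, 26)])
READ c @v1: history=[] -> no version <= 1 -> NONE
READ f @v1: history=[] -> no version <= 1 -> NONE
v2: WRITE a=24  (a history now [(2, 24)])
v3: WRITE d=15  (d history now [(1, 26), (3, 15)])
v4: WRITE b=15  (b history now [(4, 15)])
READ e @v4: history=[] -> no version <= 4 -> NONE
READ b @v3: history=[(4, 15)] -> no version <= 3 -> NONE
READ d @v3: history=[(1, 26), (3, 15)] -> pick v3 -> 15
READ d @v3: history=[(1, 26), (3, 15)] -> pick v3 -> 15
READ b @v3: history=[(4, 15)] -> no version <= 3 -> NONE
READ d @v2: history=[(1, 26), (3, 15)] -> pick v1 -> 26
v5: WRITE b=11  (b history now [(4, 15), (5, 11)])
v6: WRITE e=9  (e history now [(6, 9)])
v7: WRITE f=27  (f history now [(7, 27)])
v8: WRITE a=24  (a history now [(2, 24), (8, 24)])
v9: WRITE f=19  (f history now [(7, 27), (9, 19)])
READ b @v2: history=[(4, 15), (5, 11)] -> no version <= 2 -> NONE
v10: WRITE d=6  (d history now [(1, 26), (3, 15), (10, 6)])
v11: WRITE f=1  (f history now [(7, 27), (9, 19), (11, 1)])
v12: WRITE a=21  (a history now [(2, 24), (8, 24), (12, 21)])
READ b @v2: history=[(4, 15), (5, 11)] -> no version <= 2 -> NONE
v13: WRITE b=19  (b history now [(4, 15), (5, 11), (13, 19)])
v14: WRITE e=0  (e history now [(6, 9), (14, 0)])
Read results in order: ['NONE', 'NONE', 'NONE', 'NONE', '15', '15', 'NONE', '26', 'NONE', 'NONE']
NONE count = 7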